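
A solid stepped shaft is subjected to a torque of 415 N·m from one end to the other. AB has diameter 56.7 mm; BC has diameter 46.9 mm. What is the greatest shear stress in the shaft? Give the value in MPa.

20.5 MPa

Under the same torque, τ_max = 16T/(πd³) is largest where d is smallest — segment BC (d = 46.9 mm).
τ_max = 16·415.0/(π·(0.0469)³) = 2.049×10^7 Pa.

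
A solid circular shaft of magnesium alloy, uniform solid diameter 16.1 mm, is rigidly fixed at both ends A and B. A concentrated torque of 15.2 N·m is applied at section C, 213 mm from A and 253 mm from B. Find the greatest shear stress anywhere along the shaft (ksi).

1.46 ksi

With uniform GJ and both ends fixed, compatibility θ_AC = θ_CB gives T_A·a = T_B·b, together with T_A + T_B = T₀.
T_A = T₀·b/(a+b) = 15.20·253/466.0 = 8.252 N·m; T_B = 6.948 N·m.
τ in each portion: τ_AC = 1.01×10^7 Pa, τ_CB = 8.48×10^6 Pa; maximum is in AC.
τ_max = T_AC·r/J = 8.252·0.00805/6.60×10^-9 = 1.007×10^7 Pa.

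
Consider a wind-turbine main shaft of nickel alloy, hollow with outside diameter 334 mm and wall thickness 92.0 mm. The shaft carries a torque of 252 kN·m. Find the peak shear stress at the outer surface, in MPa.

35.9 MPa

J = π(d_o⁴ − d_i⁴)/32 = π(0.334⁴ − 0.150⁴)/32 = 1.172×10^-3 m⁴.
τ_max = T·r/J = 252000 × 0.167 / 1.172×10^-3 = 3.591×10^7 Pa.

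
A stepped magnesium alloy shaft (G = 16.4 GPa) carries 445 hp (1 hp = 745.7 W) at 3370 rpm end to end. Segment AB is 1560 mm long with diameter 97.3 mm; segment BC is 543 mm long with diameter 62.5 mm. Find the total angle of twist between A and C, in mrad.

30.9 mrad

ω = 2π·3370/60 = 352.9 rad/s, so T = P/ω = 445×745.7 / 352.9 = 940.3 N·m.
J_AB = π(0.0973)⁴/32 = 8.80×10^-6 m⁴; J_BC = π(0.0625)⁴/32 = 1.50×10^-6 m⁴.
θ = (T/G)·Σ L_i/J_i = (940.3/16.4×10⁹)·(1.56/8.80×10^-6 + 0.543/1.50×10^-6) = 0.03095 rad.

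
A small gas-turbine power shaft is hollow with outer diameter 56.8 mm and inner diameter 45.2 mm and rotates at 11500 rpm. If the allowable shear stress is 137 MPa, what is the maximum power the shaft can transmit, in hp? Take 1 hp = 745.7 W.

J = π(d_o⁴ − d_i⁴)/32 = π(0.0568⁴ − 0.0452⁴)/32 = 6.121×10^-7 m⁴.
T_max = τ_allow·J/r = 1.37×10^8 × 6.121×10^-7 / 0.0284 = 2953 N·m.
ω = 2π·11500/60 = 1204 rad/s, so P_max = T_max·ω = 3.556×10^6 W.

4770 hp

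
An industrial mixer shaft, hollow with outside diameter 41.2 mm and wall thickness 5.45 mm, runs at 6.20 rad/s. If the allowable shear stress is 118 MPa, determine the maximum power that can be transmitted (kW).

7.11 kW

J = π(d_o⁴ − d_i⁴)/32 = π(0.0412⁴ − 0.0303⁴)/32 = 2.001×10^-7 m⁴.
T_max = τ_allow·J/r = 1.18×10^8 × 2.001×10^-7 / 0.0206 = 1146 N·m.
ω = 6.20 rad/s, so P_max = T_max·ω = 7107 W.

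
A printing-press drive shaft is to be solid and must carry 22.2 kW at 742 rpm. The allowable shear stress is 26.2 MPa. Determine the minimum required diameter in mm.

ω = 2π·742/60 = 77.70 rad/s, so T = P/ω = 22.2×10³ / 77.70 = 285.7 N·m.
For a solid shaft τ_max = 16T/(πd³), so d = (16T/(π τ_allow))^(1/3) = (16·285.7/(π·2.62×10^7))^(1/3) = 0.03815 m.

38.2 mm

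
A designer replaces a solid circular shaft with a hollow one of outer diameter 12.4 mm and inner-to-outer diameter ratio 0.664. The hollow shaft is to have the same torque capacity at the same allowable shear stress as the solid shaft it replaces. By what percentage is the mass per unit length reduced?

Equal τ_max and T ⇒ the solid shaft needs d_s³ = d_o³(1−k⁴), so d_s = 12.4·(1−0.664⁴)^(1/3) = 11.54 mm.
Area ratio A_h/A_s = d_o²(1−k²)/d_s² = (1−k²)/(1−k⁴)^(2/3) = 0.6458.
Mass saving = 1 − 0.6458 = 35.4 %.

35.4 %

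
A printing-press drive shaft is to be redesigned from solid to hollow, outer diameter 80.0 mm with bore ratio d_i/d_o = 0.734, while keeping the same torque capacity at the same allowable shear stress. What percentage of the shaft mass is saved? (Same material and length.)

42.0 %

Equal τ_max and T ⇒ the solid shaft needs d_s³ = d_o³(1−k⁴), so d_s = 80.0·(1−0.734⁴)^(1/3) = 71.36 mm.
Area ratio A_h/A_s = d_o²(1−k²)/d_s² = (1−k²)/(1−k⁴)^(2/3) = 0.5797.
Mass saving = 1 − 0.5797 = 42.0 %.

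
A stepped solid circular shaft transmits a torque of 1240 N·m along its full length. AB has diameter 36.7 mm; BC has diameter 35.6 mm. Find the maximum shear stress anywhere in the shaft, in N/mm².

140 N/mm²

Under the same torque, τ_max = 16T/(πd³) is largest where d is smallest — segment BC (d = 35.6 mm).
τ_max = 16·1240/(π·(0.0356)³) = 1.400×10^8 Pa.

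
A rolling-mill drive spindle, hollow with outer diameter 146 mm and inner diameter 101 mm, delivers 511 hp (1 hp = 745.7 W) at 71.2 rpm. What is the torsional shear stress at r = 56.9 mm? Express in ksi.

ω = 2π·71.2/60 = 7.456 rad/s, so T = P/ω = 511×745.7 / 7.456 = 51110 N·m.
J = π(d_o⁴ − d_i⁴)/32 = π(0.146⁴ − 0.101⁴)/32 = 3.439×10^-5 m⁴.
Shear stress varies linearly with radius: τ = T·r/J = 51110 × 0.0569 / 3.439×10^-5 = 8.455×10^7 Pa.

12.3 ksi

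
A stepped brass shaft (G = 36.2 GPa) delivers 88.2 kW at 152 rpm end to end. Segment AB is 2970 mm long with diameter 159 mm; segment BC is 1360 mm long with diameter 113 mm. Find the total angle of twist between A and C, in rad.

0.0203 rad

ω = 2π·152/60 = 15.92 rad/s, so T = P/ω = 88.2×10³ / 15.92 = 5541 N·m.
J_AB = π(0.159)⁴/32 = 6.27×10^-5 m⁴; J_BC = π(0.113)⁴/32 = 1.60×10^-5 m⁴.
θ = (T/G)·Σ L_i/J_i = (5541/36.2×10⁹)·(2.97/6.27×10^-5 + 1.36/1.60×10^-5) = 0.02025 rad.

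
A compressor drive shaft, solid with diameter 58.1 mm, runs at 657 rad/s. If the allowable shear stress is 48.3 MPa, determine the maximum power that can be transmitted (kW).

J = πd⁴/32 = π(0.0581)⁴/32 = 1.119×10^-6 m⁴.
T_max = τ_allow·J/r = 4.83×10^7 × 1.119×10^-6 / 0.0290 = 1860 N·m.
ω = 657 rad/s, so P_max = T_max·ω = 1.222×10^6 W.

1220 kW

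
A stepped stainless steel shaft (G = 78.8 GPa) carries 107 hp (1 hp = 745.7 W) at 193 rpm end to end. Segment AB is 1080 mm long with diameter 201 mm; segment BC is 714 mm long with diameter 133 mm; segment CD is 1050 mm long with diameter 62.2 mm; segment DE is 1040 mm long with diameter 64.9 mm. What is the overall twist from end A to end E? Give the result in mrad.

ω = 2π·193/60 = 20.21 rad/s, so T = P/ω = 107×745.7 / 20.21 = 3948 N·m.
J_AB = π(0.201)⁴/32 = 1.60×10^-4 m⁴; J_BC = π(0.133)⁴/32 = 3.07×10^-5 m⁴; J_CD = π(0.0622)⁴/32 = 1.47×10^-6 m⁴; J_DE = π(0.0649)⁴/32 = 1.74×10^-6 m⁴.
θ = (T/G)·Σ L_i/J_i = (3948/78.8×10⁹)·(1.08/1.60×10^-4 + 0.714/3.07×10^-5 + 1.05/1.47×10^-6 + 1.04/1.74×10^-6) = 0.06722 rad.

67.2 mrad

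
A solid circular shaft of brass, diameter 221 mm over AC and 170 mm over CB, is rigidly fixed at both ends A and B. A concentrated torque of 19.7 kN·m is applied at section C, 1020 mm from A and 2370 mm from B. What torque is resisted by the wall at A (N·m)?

17100 N·m

Compatibility: T_A·a/J_AC = T_B·b/J_CB with T_A + T_B = T₀.
J_AC = 2.34×10^-4 m⁴, J_CB = 8.20×10^-5 m⁴, so T_A = T₀·(J_AC/a)/((J_AC/a)+(J_CB/b)) = 17120 N·m, T_B = 2580 N·m.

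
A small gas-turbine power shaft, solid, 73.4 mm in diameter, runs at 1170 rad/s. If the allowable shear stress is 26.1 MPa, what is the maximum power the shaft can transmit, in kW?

J = πd⁴/32 = π(0.0734)⁴/32 = 2.850×10^-6 m⁴.
T_max = τ_allow·J/r = 2.61×10^7 × 2.850×10^-6 / 0.0367 = 2027 N·m.
ω = 1170 rad/s, so P_max = T_max·ω = 2.371×10^6 W.

2370 kW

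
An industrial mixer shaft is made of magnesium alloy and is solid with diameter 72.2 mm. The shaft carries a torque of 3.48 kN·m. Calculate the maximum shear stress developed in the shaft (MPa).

47.1 MPa

J = πd⁴/32 = π(0.0722)⁴/32 = 2.668×10^-6 m⁴.
τ_max = T·r/J = 3480 × 0.0361 / 2.668×10^-6 = 4.709×10^7 Pa.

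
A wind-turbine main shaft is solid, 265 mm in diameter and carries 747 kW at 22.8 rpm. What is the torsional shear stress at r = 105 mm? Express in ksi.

ω = 2π·22.8/60 = 2.388 rad/s, so T = P/ω = 747×10³ / 2.388 = 312900 N·m.
J = πd⁴/32 = π(0.265)⁴/32 = 4.842×10^-4 m⁴.
Shear stress varies linearly with radius: τ = T·r/J = 312900 × 0.105 / 4.842×10^-4 = 6.785×10^7 Pa.

9.84 ksi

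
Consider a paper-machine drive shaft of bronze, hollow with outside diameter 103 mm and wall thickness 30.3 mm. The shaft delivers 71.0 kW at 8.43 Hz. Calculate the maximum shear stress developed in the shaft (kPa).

ω = 2π·8.43 = 52.97 rad/s, so T = P/ω = 71.0×10³ / 52.97 = 1340 N·m.
J = π(d_o⁴ − d_i⁴)/32 = π(0.103⁴ − 0.0424⁴)/32 = 1.073×10^-5 m⁴.
τ_max = T·r/J = 1340 × 0.0515 / 1.073×10^-5 = 6.432×10^6 Pa.

6430 kPa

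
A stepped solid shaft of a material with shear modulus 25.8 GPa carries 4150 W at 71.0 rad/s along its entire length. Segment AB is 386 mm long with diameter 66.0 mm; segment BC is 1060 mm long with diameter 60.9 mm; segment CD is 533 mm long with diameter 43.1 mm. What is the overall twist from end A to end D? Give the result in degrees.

0.333°

ω = 71.0 rad/s, so T = P/ω = 4150 / 71.00 = 58.45 N·m.
J_AB = π(0.0660)⁴/32 = 1.86×10^-6 m⁴; J_BC = π(0.0609)⁴/32 = 1.35×10^-6 m⁴; J_CD = π(0.0431)⁴/32 = 3.39×10^-7 m⁴.
θ = (T/G)·Σ L_i/J_i = (58.45/25.8×10⁹)·(0.386/1.86×10^-6 + 1.06/1.35×10^-6 + 0.533/3.39×10^-7) = 5.812×10^-3 rad.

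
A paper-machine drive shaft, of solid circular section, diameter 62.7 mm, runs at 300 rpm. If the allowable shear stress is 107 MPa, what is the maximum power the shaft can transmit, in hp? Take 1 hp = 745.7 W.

218 hp

J = πd⁴/32 = π(0.0627)⁴/32 = 1.517×10^-6 m⁴.
T_max = τ_allow·J/r = 1.07×10^8 × 1.517×10^-6 / 0.0314 = 5179 N·m.
ω = 2π·300/60 = 31.42 rad/s, so P_max = T_max·ω = 1.627×10^5 W.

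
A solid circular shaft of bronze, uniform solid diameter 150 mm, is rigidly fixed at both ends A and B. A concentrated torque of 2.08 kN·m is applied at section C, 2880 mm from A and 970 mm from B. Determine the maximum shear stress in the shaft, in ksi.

With uniform GJ and both ends fixed, compatibility θ_AC = θ_CB gives T_A·a = T_B·b, together with T_A + T_B = T₀.
T_A = T₀·b/(a+b) = 2080·970/3850 = 524.1 N·m; T_B = 1556 N·m.
τ in each portion: τ_AC = 7.91×10^5 Pa, τ_CB = 2.35×10^6 Pa; maximum is in CB.
τ_max = T_CB·r/J = 1556·0.0750/4.97×10^-5 = 2.348×10^6 Pa.

0.341 ksi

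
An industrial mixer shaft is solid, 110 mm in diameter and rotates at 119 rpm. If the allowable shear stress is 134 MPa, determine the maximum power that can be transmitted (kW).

436 kW

J = πd⁴/32 = π(0.110)⁴/32 = 1.437×10^-5 m⁴.
T_max = τ_allow·J/r = 1.34×10^8 × 1.437×10^-5 / 0.0550 = 35020 N·m.
ω = 2π·119/60 = 12.46 rad/s, so P_max = T_max·ω = 4.364×10^5 W.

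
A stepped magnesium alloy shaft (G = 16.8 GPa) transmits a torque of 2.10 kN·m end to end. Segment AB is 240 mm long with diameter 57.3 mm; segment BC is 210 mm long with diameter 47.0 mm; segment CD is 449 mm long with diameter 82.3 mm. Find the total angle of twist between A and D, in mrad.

J_AB = π(0.0573)⁴/32 = 1.06×10^-6 m⁴; J_BC = π(0.0470)⁴/32 = 4.79×10^-7 m⁴; J_CD = π(0.0823)⁴/32 = 4.50×10^-6 m⁴.
θ = (T/G)·Σ L_i/J_i = (2100/16.8×10⁹)·(0.240/1.06×10^-6 + 0.210/4.79×10^-7 + 0.449/4.50×10^-6) = 0.09560 rad.

95.6 mrad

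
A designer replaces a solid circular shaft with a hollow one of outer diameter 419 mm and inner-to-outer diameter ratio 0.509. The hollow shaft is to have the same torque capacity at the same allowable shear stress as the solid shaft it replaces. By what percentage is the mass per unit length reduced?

Equal τ_max and T ⇒ the solid shaft needs d_s³ = d_o³(1−k⁴), so d_s = 419·(1−0.509⁴)^(1/3) = 409.4 mm.
Area ratio A_h/A_s = d_o²(1−k²)/d_s² = (1−k²)/(1−k⁴)^(2/3) = 0.7760.
Mass saving = 1 − 0.7760 = 22.4 %.

22.4 %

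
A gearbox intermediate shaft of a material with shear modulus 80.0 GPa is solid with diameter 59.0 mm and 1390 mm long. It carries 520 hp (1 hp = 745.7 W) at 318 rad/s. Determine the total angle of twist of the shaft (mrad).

17.8 mrad

ω = 318 rad/s, so T = P/ω = 520×745.7 / 318.0 = 1219 N·m.
J = πd⁴/32 = π(0.0590)⁴/32 = 1.190×10^-6 m⁴.
θ = T·L/(G·J) = 1219 × 1.39 / (80.0×10⁹ × 1.190×10^-6) = 0.01781 rad.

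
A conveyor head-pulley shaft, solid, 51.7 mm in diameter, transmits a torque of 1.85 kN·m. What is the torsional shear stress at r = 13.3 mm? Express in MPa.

35.1 MPa

J = πd⁴/32 = π(0.0517)⁴/32 = 7.014×10^-7 m⁴.
Shear stress varies linearly with radius: τ = T·r/J = 1850 × 0.0133 / 7.014×10^-7 = 3.508×10^7 Pa.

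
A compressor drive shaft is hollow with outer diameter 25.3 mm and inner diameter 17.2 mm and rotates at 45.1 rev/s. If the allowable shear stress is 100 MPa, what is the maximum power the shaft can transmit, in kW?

J = π(d_o⁴ − d_i⁴)/32 = π(0.0253⁴ − 0.0172⁴)/32 = 3.163×10^-8 m⁴.
T_max = τ_allow·J/r = 1.00×10^8 × 3.163×10^-8 / 0.0126 = 250.0 N·m.
ω = 2π·45.1 = 283.4 rad/s, so P_max = T_max·ω = 7.086×10^4 W.

70.9 kW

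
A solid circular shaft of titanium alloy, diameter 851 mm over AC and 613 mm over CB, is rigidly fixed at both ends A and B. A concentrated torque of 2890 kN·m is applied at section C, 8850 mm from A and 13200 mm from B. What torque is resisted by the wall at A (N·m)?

Compatibility: T_A·a/J_AC = T_B·b/J_CB with T_A + T_B = T₀.
J_AC = 0.0515 m⁴, J_CB = 0.0139 m⁴, so T_A = T₀·(J_AC/a)/((J_AC/a)+(J_CB/b)) = 2.448e6 N·m, T_B = 441900 N·m.

2.45e6 N·m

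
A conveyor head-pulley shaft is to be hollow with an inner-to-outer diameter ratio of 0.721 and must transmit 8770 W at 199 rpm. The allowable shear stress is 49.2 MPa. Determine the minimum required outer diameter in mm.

ω = 2π·199/60 = 20.84 rad/s, so T = P/ω = 8770 / 20.84 = 420.8 N·m.
For a hollow shaft with d_i/d_o = 0.721: τ_max = 16T/(π d_o³ (1−k⁴)), so d_o = [16T/(π τ_allow (1−k⁴))]^(1/3) = [16·420.8/(π·4.92×10^7·0.7298)]^(1/3) = 0.03908 m.

39.1 mm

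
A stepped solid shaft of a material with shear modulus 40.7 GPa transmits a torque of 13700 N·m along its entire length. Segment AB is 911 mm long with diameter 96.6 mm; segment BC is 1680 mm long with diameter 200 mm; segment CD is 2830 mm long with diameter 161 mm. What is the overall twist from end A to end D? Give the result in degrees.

3.09°

J_AB = π(0.0966)⁴/32 = 8.55×10^-6 m⁴; J_BC = π(0.200)⁴/32 = 1.57×10^-4 m⁴; J_CD = π(0.161)⁴/32 = 6.60×10^-5 m⁴.
θ = (T/G)·Σ L_i/J_i = (13700/40.7×10⁹)·(0.911/8.55×10^-6 + 1.68/1.57×10^-4 + 2.83/6.60×10^-5) = 0.05391 rad.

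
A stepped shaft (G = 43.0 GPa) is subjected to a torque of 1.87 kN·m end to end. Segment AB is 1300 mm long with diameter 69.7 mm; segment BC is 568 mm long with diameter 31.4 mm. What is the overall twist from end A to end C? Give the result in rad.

0.283 rad

J_AB = π(0.0697)⁴/32 = 2.32×10^-6 m⁴; J_BC = π(0.0314)⁴/32 = 9.54×10^-8 m⁴.
θ = (T/G)·Σ L_i/J_i = (1870/43.0×10⁹)·(1.30/2.32×10^-6 + 0.568/9.54×10^-8) = 0.2832 rad.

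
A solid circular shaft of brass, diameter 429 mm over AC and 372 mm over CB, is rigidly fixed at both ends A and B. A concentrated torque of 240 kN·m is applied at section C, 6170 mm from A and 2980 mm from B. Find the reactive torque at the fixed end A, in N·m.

Compatibility: T_A·a/J_AC = T_B·b/J_CB with T_A + T_B = T₀.
J_AC = 3.33×10^-3 m⁴, J_CB = 1.88×10^-3 m⁴, so T_A = T₀·(J_AC/a)/((J_AC/a)+(J_CB/b)) = 110600 N·m, T_B = 129400 N·m.

111000 N·m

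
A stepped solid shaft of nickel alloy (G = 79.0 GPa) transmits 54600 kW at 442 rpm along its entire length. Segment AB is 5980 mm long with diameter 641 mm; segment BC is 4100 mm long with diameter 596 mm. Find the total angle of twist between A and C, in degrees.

0.592°

ω = 2π·442/60 = 46.29 rad/s, so T = P/ω = 54600×10³ / 46.29 = 1.180e6 N·m.
J_AB = π(0.641)⁴/32 = 0.0166 m⁴; J_BC = π(0.596)⁴/32 = 0.0124 m⁴.
θ = (T/G)·Σ L_i/J_i = (1.180e6/79.0×10⁹)·(5.98/0.0166 + 4.10/0.0124) = 0.01033 rad.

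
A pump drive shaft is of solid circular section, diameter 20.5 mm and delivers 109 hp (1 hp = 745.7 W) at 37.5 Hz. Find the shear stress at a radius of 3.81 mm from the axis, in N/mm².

ω = 2π·37.5 = 235.6 rad/s, so T = P/ω = 109×745.7 / 235.6 = 345.0 N·m.
J = πd⁴/32 = π(0.0205)⁴/32 = 1.734×10^-8 m⁴.
Shear stress varies linearly with radius: τ = T·r/J = 345.0 × 0.00381 / 1.734×10^-8 = 7.580×10^7 Pa.

75.8 N/mm²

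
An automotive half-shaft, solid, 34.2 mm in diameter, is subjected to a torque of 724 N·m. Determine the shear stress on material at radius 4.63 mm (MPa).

J = πd⁴/32 = π(0.0342)⁴/32 = 1.343×10^-7 m⁴.
Shear stress varies linearly with radius: τ = T·r/J = 724.0 × 0.00463 / 1.343×10^-7 = 2.496×10^7 Pa.

25.0 MPa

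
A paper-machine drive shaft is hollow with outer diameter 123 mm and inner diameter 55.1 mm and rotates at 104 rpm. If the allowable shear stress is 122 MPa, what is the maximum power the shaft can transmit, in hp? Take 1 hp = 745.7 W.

J = π(d_o⁴ − d_i⁴)/32 = π(0.123⁴ − 0.0551⁴)/32 = 2.157×10^-5 m⁴.
T_max = τ_allow·J/r = 1.22×10^8 × 2.157×10^-5 / 0.0615 = 42780 N·m.
ω = 2π·104/60 = 10.89 rad/s, so P_max = T_max·ω = 4.659×10^5 W.

625 hp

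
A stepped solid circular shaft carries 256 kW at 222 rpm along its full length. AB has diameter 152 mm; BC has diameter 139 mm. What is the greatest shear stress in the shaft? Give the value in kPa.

20900 kPa

ω = 2π·222/60 = 23.25 rad/s, so T = P/ω = 256×10³ / 23.25 = 11010 N·m.
Under the same torque, τ_max = 16T/(πd³) is largest where d is smallest — segment BC (d = 139 mm).
τ_max = 16·11010/(π·(0.139)³) = 2.088×10^7 Pa.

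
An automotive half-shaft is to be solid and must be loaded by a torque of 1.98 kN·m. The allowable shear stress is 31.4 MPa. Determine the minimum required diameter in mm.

68.5 mm

For a solid shaft τ_max = 16T/(πd³), so d = (16T/(π τ_allow))^(1/3) = (16·1980/(π·3.14×10^7))^(1/3) = 0.06848 m.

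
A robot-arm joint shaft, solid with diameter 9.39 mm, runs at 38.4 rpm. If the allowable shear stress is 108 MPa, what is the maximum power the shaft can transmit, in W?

J = πd⁴/32 = π(0.00939)⁴/32 = 7.632×10^-10 m⁴.
T_max = τ_allow·J/r = 1.08×10^8 × 7.632×10^-10 / 0.00470 = 17.56 N·m.
ω = 2π·38.4/60 = 4.021 rad/s, so P_max = T_max·ω = 70.60 W.

70.6 W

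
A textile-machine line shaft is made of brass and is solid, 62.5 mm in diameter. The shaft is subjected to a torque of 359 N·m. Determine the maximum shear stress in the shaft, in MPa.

J = πd⁴/32 = π(0.0625)⁴/32 = 1.498×10^-6 m⁴.
τ_max = T·r/J = 359.0 × 0.0312 / 1.498×10^-6 = 7.489×10^6 Pa.

7.49 MPa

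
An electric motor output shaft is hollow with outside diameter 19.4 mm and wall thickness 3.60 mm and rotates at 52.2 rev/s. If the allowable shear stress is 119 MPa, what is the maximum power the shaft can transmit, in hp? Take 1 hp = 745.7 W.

63.3 hp

J = π(d_o⁴ − d_i⁴)/32 = π(0.0194⁴ − 0.0122⁴)/32 = 1.173×10^-8 m⁴.
T_max = τ_allow·J/r = 1.19×10^8 × 1.173×10^-8 / 0.00970 = 143.9 N·m.
ω = 2π·52.2 = 328.0 rad/s, so P_max = T_max·ω = 4.720×10^4 W.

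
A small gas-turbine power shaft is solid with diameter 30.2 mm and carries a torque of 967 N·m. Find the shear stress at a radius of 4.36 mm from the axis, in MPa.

51.6 MPa

J = πd⁴/32 = π(0.0302)⁴/32 = 8.166×10^-8 m⁴.
Shear stress varies linearly with radius: τ = T·r/J = 967.0 × 0.00436 / 8.166×10^-8 = 5.163×10^7 Pa.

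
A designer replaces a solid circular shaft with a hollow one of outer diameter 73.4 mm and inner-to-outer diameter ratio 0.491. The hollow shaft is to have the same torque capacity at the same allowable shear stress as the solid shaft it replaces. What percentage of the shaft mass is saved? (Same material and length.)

21.0 %

Equal τ_max and T ⇒ the solid shaft needs d_s³ = d_o³(1−k⁴), so d_s = 73.4·(1−0.491⁴)^(1/3) = 71.95 mm.
Area ratio A_h/A_s = d_o²(1−k²)/d_s² = (1−k²)/(1−k⁴)^(2/3) = 0.7898.
Mass saving = 1 − 0.7898 = 21.0 %.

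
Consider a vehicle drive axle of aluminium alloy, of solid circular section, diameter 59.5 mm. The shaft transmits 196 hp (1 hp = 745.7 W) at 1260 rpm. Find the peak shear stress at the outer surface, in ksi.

3.88 ksi

ω = 2π·1260/60 = 131.9 rad/s, so T = P/ω = 196×745.7 / 131.9 = 1108 N·m.
J = πd⁴/32 = π(0.0595)⁴/32 = 1.230×10^-6 m⁴.
τ_max = T·r/J = 1108 × 0.0297 / 1.230×10^-6 = 2.678×10^7 Pa.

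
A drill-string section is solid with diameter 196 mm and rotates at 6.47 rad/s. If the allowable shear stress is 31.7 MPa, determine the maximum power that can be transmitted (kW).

J = πd⁴/32 = π(0.196)⁴/32 = 1.449×10^-4 m⁴.
T_max = τ_allow·J/r = 3.17×10^7 × 1.449×10^-4 / 0.0980 = 46870 N·m.
ω = 6.47 rad/s, so P_max = T_max·ω = 3.032×10^5 W.

303 kW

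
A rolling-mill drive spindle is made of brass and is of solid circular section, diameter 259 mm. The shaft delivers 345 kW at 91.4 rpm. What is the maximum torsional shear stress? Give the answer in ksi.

1.53 ksi

ω = 2π·91.4/60 = 9.571 rad/s, so T = P/ω = 345×10³ / 9.571 = 36040 N·m.
J = πd⁴/32 = π(0.259)⁴/32 = 4.418×10^-4 m⁴.
τ_max = T·r/J = 36040 × 0.130 / 4.418×10^-4 = 1.057×10^7 Pa.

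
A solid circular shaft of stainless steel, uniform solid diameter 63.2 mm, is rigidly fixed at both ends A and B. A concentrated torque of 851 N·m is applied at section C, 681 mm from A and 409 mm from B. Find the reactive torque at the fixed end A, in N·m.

With uniform GJ and both ends fixed, compatibility θ_AC = θ_CB gives T_A·a = T_B·b, together with T_A + T_B = T₀.
T_A = T₀·b/(a+b) = 851.0·409/1090 = 319.3 N·m; T_B = 531.7 N·m.

319 N·m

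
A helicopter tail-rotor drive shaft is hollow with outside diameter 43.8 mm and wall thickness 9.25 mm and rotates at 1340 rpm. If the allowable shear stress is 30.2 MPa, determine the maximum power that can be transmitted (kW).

J = π(d_o⁴ − d_i⁴)/32 = π(0.0438⁴ − 0.0253⁴)/32 = 3.211×10^-7 m⁴.
T_max = τ_allow·J/r = 3.02×10^7 × 3.211×10^-7 / 0.0219 = 442.8 N·m.
ω = 2π·1340/60 = 140.3 rad/s, so P_max = T_max·ω = 6.214×10^4 W.

62.1 kW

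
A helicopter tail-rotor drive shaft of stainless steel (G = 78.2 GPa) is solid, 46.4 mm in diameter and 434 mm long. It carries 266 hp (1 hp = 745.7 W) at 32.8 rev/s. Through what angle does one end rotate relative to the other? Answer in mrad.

11.7 mrad

ω = 2π·32.8 = 206.1 rad/s, so T = P/ω = 266×745.7 / 206.1 = 962.5 N·m.
J = πd⁴/32 = π(0.0464)⁴/32 = 4.551×10^-7 m⁴.
θ = T·L/(G·J) = 962.5 × 0.434 / (78.2×10⁹ × 4.551×10^-7) = 0.01174 rad.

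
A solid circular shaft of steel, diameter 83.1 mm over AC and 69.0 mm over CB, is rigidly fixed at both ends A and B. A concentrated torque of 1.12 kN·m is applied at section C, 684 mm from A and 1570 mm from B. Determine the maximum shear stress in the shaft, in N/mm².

8.23 N/mm²

Compatibility: T_A·a/J_AC = T_B·b/J_CB with T_A + T_B = T₀.
J_AC = 4.68×10^-6 m⁴, J_CB = 2.23×10^-6 m⁴, so T_A = T₀·(J_AC/a)/((J_AC/a)+(J_CB/b)) = 927.9 N·m, T_B = 192.1 N·m.
τ in each portion: τ_AC = 8.23×10^6 Pa, τ_CB = 2.98×10^6 Pa; maximum is in AC.
τ_max = T_AC·r/J = 927.9·0.0415/4.68×10^-6 = 8.235×10^6 Pa.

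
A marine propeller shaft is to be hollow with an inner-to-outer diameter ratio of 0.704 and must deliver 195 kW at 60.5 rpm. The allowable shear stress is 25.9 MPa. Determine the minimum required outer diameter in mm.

ω = 2π·60.5/60 = 6.336 rad/s, so T = P/ω = 195×10³ / 6.336 = 30780 N·m.
For a hollow shaft with d_i/d_o = 0.704: τ_max = 16T/(π d_o³ (1−k⁴)), so d_o = [16T/(π τ_allow (1−k⁴))]^(1/3) = [16·30780/(π·2.59×10^7·0.7544)]^(1/3) = 0.2002 m.

200 mm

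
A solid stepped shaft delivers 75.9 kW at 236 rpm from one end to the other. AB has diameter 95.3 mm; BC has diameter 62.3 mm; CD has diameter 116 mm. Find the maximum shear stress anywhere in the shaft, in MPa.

ω = 2π·236/60 = 24.71 rad/s, so T = P/ω = 75.9×10³ / 24.71 = 3071 N·m.
Under the same torque, τ_max = 16T/(πd³) is largest where d is smallest — segment BC (d = 62.3 mm).
τ_max = 16·3071/(π·(0.0623)³) = 6.469×10^7 Pa.

64.7 MPa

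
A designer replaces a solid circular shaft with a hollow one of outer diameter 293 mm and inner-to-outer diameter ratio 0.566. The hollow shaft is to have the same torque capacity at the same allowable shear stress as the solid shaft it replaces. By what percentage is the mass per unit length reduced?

Equal τ_max and T ⇒ the solid shaft needs d_s³ = d_o³(1−k⁴), so d_s = 293·(1−0.566⁴)^(1/3) = 282.6 mm.
Area ratio A_h/A_s = d_o²(1−k²)/d_s² = (1−k²)/(1−k⁴)^(2/3) = 0.7305.
Mass saving = 1 − 0.7305 = 26.9 %.

26.9 %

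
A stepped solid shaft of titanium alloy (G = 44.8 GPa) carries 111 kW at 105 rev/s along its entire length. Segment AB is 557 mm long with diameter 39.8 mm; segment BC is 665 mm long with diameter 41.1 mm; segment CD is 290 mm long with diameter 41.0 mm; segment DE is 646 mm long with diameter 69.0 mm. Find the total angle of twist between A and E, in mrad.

22.4 mrad

ω = 2π·105 = 659.7 rad/s, so T = P/ω = 111×10³ / 659.7 = 168.2 N·m.
J_AB = π(0.0398)⁴/32 = 2.46×10^-7 m⁴; J_BC = π(0.0411)⁴/32 = 2.80×10^-7 m⁴; J_CD = π(0.0410)⁴/32 = 2.77×10^-7 m⁴; J_DE = π(0.0690)⁴/32 = 2.23×10^-6 m⁴.
θ = (T/G)·Σ L_i/J_i = (168.2/44.8×10⁹)·(0.557/2.46×10^-7 + 0.665/2.80×10^-7 + 0.290/2.77×10^-7 + 0.646/2.23×10^-6) = 0.02242 rad.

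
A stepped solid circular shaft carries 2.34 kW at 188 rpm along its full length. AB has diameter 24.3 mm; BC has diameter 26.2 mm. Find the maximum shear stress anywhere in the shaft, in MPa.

42.2 MPa

ω = 2π·188/60 = 19.69 rad/s, so T = P/ω = 2.34×10³ / 19.69 = 118.9 N·m.
Under the same torque, τ_max = 16T/(πd³) is largest where d is smallest — segment AB (d = 24.3 mm).
τ_max = 16·118.9/(π·(0.0243)³) = 4.219×10^7 Pa.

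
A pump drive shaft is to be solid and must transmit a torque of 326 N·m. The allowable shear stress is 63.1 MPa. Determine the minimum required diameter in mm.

For a solid shaft τ_max = 16T/(πd³), so d = (16T/(π τ_allow))^(1/3) = (16·326.0/(π·6.31×10^7))^(1/3) = 0.02974 m.

29.7 mm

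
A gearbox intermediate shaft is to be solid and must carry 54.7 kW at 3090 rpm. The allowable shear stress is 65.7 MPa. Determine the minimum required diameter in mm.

23.6 mm

ω = 2π·3090/60 = 323.6 rad/s, so T = P/ω = 54.7×10³ / 323.6 = 169.0 N·m.
For a solid shaft τ_max = 16T/(πd³), so d = (16T/(π τ_allow))^(1/3) = (16·169.0/(π·6.57×10^7))^(1/3) = 0.02358 m.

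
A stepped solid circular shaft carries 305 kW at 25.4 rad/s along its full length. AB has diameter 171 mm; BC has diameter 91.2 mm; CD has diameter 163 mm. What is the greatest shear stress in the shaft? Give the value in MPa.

ω = 25.4 rad/s, so T = P/ω = 305×10³ / 25.40 = 12010 N·m.
Under the same torque, τ_max = 16T/(πd³) is largest where d is smallest — segment BC (d = 91.2 mm).
τ_max = 16·12010/(π·(0.0912)³) = 8.062×10^7 Pa.

80.6 MPa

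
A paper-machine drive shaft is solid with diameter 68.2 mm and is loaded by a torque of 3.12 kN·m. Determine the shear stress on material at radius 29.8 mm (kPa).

43800 kPa

J = πd⁴/32 = π(0.0682)⁴/32 = 2.124×10^-6 m⁴.
Shear stress varies linearly with radius: τ = T·r/J = 3120 × 0.0298 / 2.124×10^-6 = 4.378×10^7 Pa.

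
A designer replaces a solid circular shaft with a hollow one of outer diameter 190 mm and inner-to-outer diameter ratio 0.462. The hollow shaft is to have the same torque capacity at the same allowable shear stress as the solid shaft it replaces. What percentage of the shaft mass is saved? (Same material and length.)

Equal τ_max and T ⇒ the solid shaft needs d_s³ = d_o³(1−k⁴), so d_s = 190·(1−0.462⁴)^(1/3) = 187.1 mm.
Area ratio A_h/A_s = d_o²(1−k²)/d_s² = (1−k²)/(1−k⁴)^(2/3) = 0.8114.
Mass saving = 1 − 0.8114 = 18.9 %.

18.9 %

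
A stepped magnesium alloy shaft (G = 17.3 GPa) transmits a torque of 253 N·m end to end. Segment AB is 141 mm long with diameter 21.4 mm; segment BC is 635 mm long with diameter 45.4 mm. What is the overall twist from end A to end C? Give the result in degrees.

7.01°

J_AB = π(0.0214)⁴/32 = 2.06×10^-8 m⁴; J_BC = π(0.0454)⁴/32 = 4.17×10^-7 m⁴.
θ = (T/G)·Σ L_i/J_i = (253.0/17.3×10⁹)·(0.141/2.06×10^-8 + 0.635/4.17×10^-7) = 0.1224 rad.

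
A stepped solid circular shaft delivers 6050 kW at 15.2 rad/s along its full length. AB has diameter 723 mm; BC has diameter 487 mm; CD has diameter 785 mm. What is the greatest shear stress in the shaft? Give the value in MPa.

17.6 MPa

ω = 15.2 rad/s, so T = P/ω = 6050×10³ / 15.20 = 398000 N·m.
Under the same torque, τ_max = 16T/(πd³) is largest where d is smallest — segment BC (d = 487 mm).
τ_max = 16·398000/(π·(0.487)³) = 1.755×10^7 Pa.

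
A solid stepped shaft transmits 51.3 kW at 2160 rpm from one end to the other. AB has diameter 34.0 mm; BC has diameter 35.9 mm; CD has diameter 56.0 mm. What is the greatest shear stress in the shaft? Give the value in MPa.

ω = 2π·2160/60 = 226.2 rad/s, so T = P/ω = 51.3×10³ / 226.2 = 226.8 N·m.
Under the same torque, τ_max = 16T/(πd³) is largest where d is smallest — segment AB (d = 34.0 mm).
τ_max = 16·226.8/(π·(0.0340)³) = 2.939×10^7 Pa.

29.4 MPa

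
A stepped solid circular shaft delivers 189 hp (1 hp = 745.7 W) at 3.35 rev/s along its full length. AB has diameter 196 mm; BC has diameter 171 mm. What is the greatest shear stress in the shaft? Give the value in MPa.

6.82 MPa

ω = 2π·3.35 = 21.05 rad/s, so T = P/ω = 189×745.7 / 21.05 = 6696 N·m.
Under the same torque, τ_max = 16T/(πd³) is largest where d is smallest — segment BC (d = 171 mm).
τ_max = 16·6696/(π·(0.171)³) = 6.820×10^6 Pa.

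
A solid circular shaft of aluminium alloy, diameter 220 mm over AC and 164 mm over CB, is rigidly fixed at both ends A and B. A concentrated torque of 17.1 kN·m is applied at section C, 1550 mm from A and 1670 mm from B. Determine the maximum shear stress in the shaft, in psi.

Compatibility: T_A·a/J_AC = T_B·b/J_CB with T_A + T_B = T₀.
J_AC = 2.30×10^-4 m⁴, J_CB = 7.10×10^-5 m⁴, so T_A = T₀·(J_AC/a)/((J_AC/a)+(J_CB/b)) = 13290 N·m, T_B = 3809 N·m.
τ in each portion: τ_AC = 6.36×10^6 Pa, τ_CB = 4.40×10^6 Pa; maximum is in AC.
τ_max = T_AC·r/J = 13290·0.110/2.30×10^-4 = 6.357×10^6 Pa.

922 psi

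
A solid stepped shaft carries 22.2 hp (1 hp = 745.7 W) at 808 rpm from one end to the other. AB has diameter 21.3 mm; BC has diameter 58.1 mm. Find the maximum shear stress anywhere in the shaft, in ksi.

ω = 2π·808/60 = 84.61 rad/s, so T = P/ω = 22.2×745.7 / 84.61 = 195.6 N·m.
Under the same torque, τ_max = 16T/(πd³) is largest where d is smallest — segment AB (d = 21.3 mm).
τ_max = 16·195.6/(π·(0.0213)³) = 1.031×10^8 Pa.

15.0 ksi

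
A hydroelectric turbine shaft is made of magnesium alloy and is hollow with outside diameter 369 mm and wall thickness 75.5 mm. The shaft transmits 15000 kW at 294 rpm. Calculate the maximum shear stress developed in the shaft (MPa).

56.2 MPa

ω = 2π·294/60 = 30.79 rad/s, so T = P/ω = 15000×10³ / 30.79 = 487200 N·m.
J = π(d_o⁴ − d_i⁴)/32 = π(0.369⁴ − 0.218⁴)/32 = 1.598×10^-3 m⁴.
τ_max = T·r/J = 487200 × 0.184 / 1.598×10^-3 = 5.624×10^7 Pa.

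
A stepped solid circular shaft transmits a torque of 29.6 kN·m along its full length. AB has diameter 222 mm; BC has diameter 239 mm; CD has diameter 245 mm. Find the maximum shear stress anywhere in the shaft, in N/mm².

Under the same torque, τ_max = 16T/(πd³) is largest where d is smallest — segment AB (d = 222 mm).
τ_max = 16·29600/(π·(0.222)³) = 1.378×10^7 Pa.

13.8 N/mm²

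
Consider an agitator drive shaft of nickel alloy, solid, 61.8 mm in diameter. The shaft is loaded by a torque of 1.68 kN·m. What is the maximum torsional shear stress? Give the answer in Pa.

3.63e7 Pa

J = πd⁴/32 = π(0.0618)⁴/32 = 1.432×10^-6 m⁴.
τ_max = T·r/J = 1680 × 0.0309 / 1.432×10^-6 = 3.625×10^7 Pa.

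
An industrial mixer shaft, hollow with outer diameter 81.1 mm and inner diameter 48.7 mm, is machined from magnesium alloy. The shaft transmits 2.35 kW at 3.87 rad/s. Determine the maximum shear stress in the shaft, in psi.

967 psi

ω = 3.87 rad/s, so T = P/ω = 2.35×10³ / 3.870 = 607.2 N·m.
J = π(d_o⁴ − d_i⁴)/32 = π(0.0811⁴ − 0.0487⁴)/32 = 3.695×10^-6 m⁴.
τ_max = T·r/J = 607.2 × 0.0405 / 3.695×10^-6 = 6.664×10^6 Pa.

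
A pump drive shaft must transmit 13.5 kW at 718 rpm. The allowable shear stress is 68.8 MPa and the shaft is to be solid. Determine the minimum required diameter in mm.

23.7 mm

ω = 2π·718/60 = 75.19 rad/s, so T = P/ω = 13.5×10³ / 75.19 = 179.5 N·m.
For a solid shaft τ_max = 16T/(πd³), so d = (16T/(π τ_allow))^(1/3) = (16·179.5/(π·6.88×10^7))^(1/3) = 0.02369 m.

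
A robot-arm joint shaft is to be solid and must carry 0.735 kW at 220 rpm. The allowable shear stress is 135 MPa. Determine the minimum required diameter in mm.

10.6 mm

ω = 2π·220/60 = 23.04 rad/s, so T = P/ω = 0.735×10³ / 23.04 = 31.90 N·m.
For a solid shaft τ_max = 16T/(πd³), so d = (16T/(π τ_allow))^(1/3) = (16·31.90/(π·1.35×10^8))^(1/3) = 0.01064 m.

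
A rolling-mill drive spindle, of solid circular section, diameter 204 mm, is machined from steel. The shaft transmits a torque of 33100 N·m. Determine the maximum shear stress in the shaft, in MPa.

J = πd⁴/32 = π(0.204)⁴/32 = 1.700×10^-4 m⁴.
τ_max = T·r/J = 33100 × 0.102 / 1.700×10^-4 = 1.986×10^7 Pa.

19.9 MPa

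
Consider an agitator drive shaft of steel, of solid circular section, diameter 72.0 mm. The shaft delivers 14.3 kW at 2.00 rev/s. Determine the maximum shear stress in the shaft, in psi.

ω = 2π·2.00 = 12.57 rad/s, so T = P/ω = 14.3×10³ / 12.57 = 1138 N·m.
J = πd⁴/32 = π(0.0720)⁴/32 = 2.638×10^-6 m⁴.
τ_max = T·r/J = 1138 × 0.0360 / 2.638×10^-6 = 1.553×10^7 Pa.

2250 psi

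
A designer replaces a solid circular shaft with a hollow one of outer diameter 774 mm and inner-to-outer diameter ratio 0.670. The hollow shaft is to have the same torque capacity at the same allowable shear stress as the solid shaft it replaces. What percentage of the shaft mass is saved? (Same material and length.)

Equal τ_max and T ⇒ the solid shaft needs d_s³ = d_o³(1−k⁴), so d_s = 774·(1−0.670⁴)^(1/3) = 718.1 mm.
Area ratio A_h/A_s = d_o²(1−k²)/d_s² = (1−k²)/(1−k⁴)^(2/3) = 0.6403.
Mass saving = 1 − 0.6403 = 36.0 %.

36.0 %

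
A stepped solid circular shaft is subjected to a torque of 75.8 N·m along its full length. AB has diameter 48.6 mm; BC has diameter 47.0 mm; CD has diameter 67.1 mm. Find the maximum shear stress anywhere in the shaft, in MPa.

3.72 MPa

Under the same torque, τ_max = 16T/(πd³) is largest where d is smallest — segment BC (d = 47.0 mm).
τ_max = 16·75.80/(π·(0.0470)³) = 3.718×10^6 Pa.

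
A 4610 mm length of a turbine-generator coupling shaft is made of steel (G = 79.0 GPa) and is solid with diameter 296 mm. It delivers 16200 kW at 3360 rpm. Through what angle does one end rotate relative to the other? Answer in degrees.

ω = 2π·3360/60 = 351.9 rad/s, so T = P/ω = 16200×10³ / 351.9 = 46040 N·m.
J = πd⁴/32 = π(0.296)⁴/32 = 7.536×10^-4 m⁴.
θ = T·L/(G·J) = 46040 × 4.61 / (79.0×10⁹ × 7.536×10^-4) = 3.565×10^-3 rad.

0.204°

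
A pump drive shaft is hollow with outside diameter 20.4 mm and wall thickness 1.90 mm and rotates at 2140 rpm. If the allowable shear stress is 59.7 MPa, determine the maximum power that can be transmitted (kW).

12.5 kW

J = π(d_o⁴ − d_i⁴)/32 = π(0.0204⁴ − 0.0166⁴)/32 = 9.548×10^-9 m⁴.
T_max = τ_allow·J/r = 5.97×10^7 × 9.548×10^-9 / 0.0102 = 55.88 N·m.
ω = 2π·2140/60 = 224.1 rad/s, so P_max = T_max·ω = 1.252×10^4 W.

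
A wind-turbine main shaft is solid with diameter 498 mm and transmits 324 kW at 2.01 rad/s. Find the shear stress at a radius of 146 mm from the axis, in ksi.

ω = 2.01 rad/s, so T = P/ω = 324×10³ / 2.010 = 161200 N·m.
J = πd⁴/32 = π(0.498)⁴/32 = 6.038×10^-3 m⁴.
Shear stress varies linearly with radius: τ = T·r/J = 161200 × 0.146 / 6.038×10^-3 = 3.897×10^6 Pa.

0.565 ksi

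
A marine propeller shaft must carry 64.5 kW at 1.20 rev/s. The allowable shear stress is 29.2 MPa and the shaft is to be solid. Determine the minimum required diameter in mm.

ω = 2π·1.20 = 7.540 rad/s, so T = P/ω = 64.5×10³ / 7.540 = 8555 N·m.
For a solid shaft τ_max = 16T/(πd³), so d = (16T/(π τ_allow))^(1/3) = (16·8555/(π·2.92×10^7))^(1/3) = 0.1143 m.

114 mm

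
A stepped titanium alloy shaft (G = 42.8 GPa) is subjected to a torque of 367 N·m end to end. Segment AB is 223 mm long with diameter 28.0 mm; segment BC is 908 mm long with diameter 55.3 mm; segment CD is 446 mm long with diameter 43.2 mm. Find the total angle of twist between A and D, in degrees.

J_AB = π(0.0280)⁴/32 = 6.03×10^-8 m⁴; J_BC = π(0.0553)⁴/32 = 9.18×10^-7 m⁴; J_CD = π(0.0432)⁴/32 = 3.42×10^-7 m⁴.
θ = (T/G)·Σ L_i/J_i = (367.0/42.8×10⁹)·(0.223/6.03×10^-8 + 0.908/9.18×10^-7 + 0.446/3.42×10^-7) = 0.05135 rad.

2.94°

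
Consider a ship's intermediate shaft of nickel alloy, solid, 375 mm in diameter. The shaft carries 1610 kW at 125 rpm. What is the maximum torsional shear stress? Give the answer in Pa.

ω = 2π·125/60 = 13.09 rad/s, so T = P/ω = 1610×10³ / 13.09 = 123000 N·m.
J = πd⁴/32 = π(0.375)⁴/32 = 1.941×10^-3 m⁴.
τ_max = T·r/J = 123000 × 0.188 / 1.941×10^-3 = 1.188×10^7 Pa.

1.19e7 Pa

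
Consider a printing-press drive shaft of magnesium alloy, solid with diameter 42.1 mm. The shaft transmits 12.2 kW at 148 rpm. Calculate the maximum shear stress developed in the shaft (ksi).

7.79 ksi

ω = 2π·148/60 = 15.50 rad/s, so T = P/ω = 12.2×10³ / 15.50 = 787.2 N·m.
J = πd⁴/32 = π(0.0421)⁴/32 = 3.084×10^-7 m⁴.
τ_max = T·r/J = 787.2 × 0.0210 / 3.084×10^-7 = 5.373×10^7 Pa.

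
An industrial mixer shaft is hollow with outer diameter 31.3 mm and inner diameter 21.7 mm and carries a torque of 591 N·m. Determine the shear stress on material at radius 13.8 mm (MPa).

J = π(d_o⁴ − d_i⁴)/32 = π(0.0313⁴ − 0.0217⁴)/32 = 7.246×10^-8 m⁴.
Shear stress varies linearly with radius: τ = T·r/J = 591.0 × 0.0138 / 7.246×10^-8 = 1.126×10^8 Pa.

113 MPa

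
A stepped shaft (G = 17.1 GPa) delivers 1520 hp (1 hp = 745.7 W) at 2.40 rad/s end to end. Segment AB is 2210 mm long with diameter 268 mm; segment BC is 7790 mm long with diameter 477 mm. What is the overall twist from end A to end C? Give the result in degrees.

ω = 2.40 rad/s, so T = P/ω = 1520×745.7 / 2.400 = 472300 N·m.
J_AB = π(0.268)⁴/32 = 5.06×10^-4 m⁴; J_BC = π(0.477)⁴/32 = 5.08×10^-3 m⁴.
θ = (T/G)·Σ L_i/J_i = (472300/17.1×10⁹)·(2.21/5.06×10^-4 + 7.79/5.08×10^-3) = 0.1629 rad.

9.33°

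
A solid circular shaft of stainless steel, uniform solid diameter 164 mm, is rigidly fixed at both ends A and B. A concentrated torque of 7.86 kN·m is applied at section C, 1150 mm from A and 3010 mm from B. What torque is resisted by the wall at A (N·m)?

5690 N·m

With uniform GJ and both ends fixed, compatibility θ_AC = θ_CB gives T_A·a = T_B·b, together with T_A + T_B = T₀.
T_A = T₀·b/(a+b) = 7860·3010/4160 = 5687 N·m; T_B = 2173 N·m.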